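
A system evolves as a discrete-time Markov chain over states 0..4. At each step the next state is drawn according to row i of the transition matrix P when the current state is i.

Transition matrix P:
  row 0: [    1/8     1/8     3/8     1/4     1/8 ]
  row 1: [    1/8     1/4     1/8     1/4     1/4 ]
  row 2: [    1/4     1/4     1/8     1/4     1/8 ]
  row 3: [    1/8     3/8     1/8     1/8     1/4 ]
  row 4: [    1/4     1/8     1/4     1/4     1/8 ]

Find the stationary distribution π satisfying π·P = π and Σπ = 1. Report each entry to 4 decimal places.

Balance equations π_j = Σ_i π_i·P[i][j]:
  π_0 = 1/8·π_0 + 1/8·π_1 + 1/4·π_2 + 1/8·π_3 + 1/4·π_4
  π_1 = 1/8·π_0 + 1/4·π_1 + 1/4·π_2 + 3/8·π_3 + 1/8·π_4
  π_2 = 3/8·π_0 + 1/8·π_1 + 1/8·π_2 + 1/8·π_3 + 1/4·π_4
  π_3 = 1/4·π_0 + 1/4·π_1 + 1/4·π_2 + 1/8·π_3 + 1/4·π_4
  normalize: π_0 + π_1 + π_2 + π_3 + π_4 = 1
Solving the linear system gives exactly π = [99/577, 1213/5193, 110/577, 2/9, 105/577].

π = [0.1716, 0.2336, 0.1906, 0.2222, 0.1820]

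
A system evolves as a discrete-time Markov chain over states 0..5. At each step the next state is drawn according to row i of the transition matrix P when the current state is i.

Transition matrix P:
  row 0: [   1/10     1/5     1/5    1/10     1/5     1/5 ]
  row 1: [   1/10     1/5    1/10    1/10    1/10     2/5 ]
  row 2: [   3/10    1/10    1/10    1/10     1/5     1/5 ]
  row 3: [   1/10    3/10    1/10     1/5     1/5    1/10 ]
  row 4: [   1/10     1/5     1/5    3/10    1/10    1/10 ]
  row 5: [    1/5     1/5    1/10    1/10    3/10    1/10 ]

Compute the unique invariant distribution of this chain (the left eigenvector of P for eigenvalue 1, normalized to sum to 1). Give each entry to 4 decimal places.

Balance equations π_j = Σ_i π_i·P[i][j]:
  π_0 = 1/10·π_0 + 1/10·π_1 + 3/10·π_2 + 1/10·π_3 + 1/10·π_4 + 1/5·π_5
  π_1 = 1/5·π_0 + 1/5·π_1 + 1/10·π_2 + 3/10·π_3 + 1/5·π_4 + 1/5·π_5
  π_2 = 1/5·π_0 + 1/10·π_1 + 1/10·π_2 + 1/10·π_3 + 1/5·π_4 + 1/10·π_5
  π_3 = 1/10·π_0 + 1/10·π_1 + 1/10·π_2 + 1/5·π_3 + 3/10·π_4 + 1/10·π_5
  π_4 = 1/5·π_0 + 1/10·π_1 + 1/5·π_2 + 1/5·π_3 + 1/10·π_4 + 3/10·π_5
  normalize: π_0 + π_1 + π_2 + π_3 + π_4 + π_5 = 1
Solving the linear system gives exactly π = [17429/119907, 24205/119907, 15899/119907, 2015/13323, 802/4441, 22585/119907].

π = [0.1454, 0.2019, 0.1326, 0.1512, 0.1806, 0.1884]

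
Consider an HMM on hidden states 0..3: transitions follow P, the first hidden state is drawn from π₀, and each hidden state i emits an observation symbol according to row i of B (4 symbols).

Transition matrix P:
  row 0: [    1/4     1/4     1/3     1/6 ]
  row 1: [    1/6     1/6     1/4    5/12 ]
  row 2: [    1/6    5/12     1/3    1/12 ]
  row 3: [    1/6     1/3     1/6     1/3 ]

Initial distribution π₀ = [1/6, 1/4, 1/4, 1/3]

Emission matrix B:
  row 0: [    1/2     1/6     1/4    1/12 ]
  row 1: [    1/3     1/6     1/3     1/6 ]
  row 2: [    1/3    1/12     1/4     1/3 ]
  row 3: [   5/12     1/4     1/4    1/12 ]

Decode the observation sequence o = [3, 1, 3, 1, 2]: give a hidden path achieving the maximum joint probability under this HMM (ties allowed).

t=0: δ = [1.389e-02, 4.167e-02, 8.333e-02, 2.778e-02]  (obs o_0=3)
t=1: δ = [2.315e-03, 5.787e-03, 2.315e-03, 4.340e-03]  ψ = [2, 2, 2, 1]  (obs o_1=1)
t=2: δ = [8.038e-05, 2.411e-04, 4.823e-04, 2.009e-04]  ψ = [1, 3, 1, 1]  (obs o_2=3)
t=3: δ = [1.340e-05, 3.349e-05, 1.340e-05, 2.512e-05]  ψ = [2, 2, 2, 1]  (obs o_3=1)
t=4: δ = [1.395e-06, 2.791e-06, 2.093e-06, 3.489e-06]  ψ = [1, 3, 1, 1]  (obs o_4=2)
backtrack: best end state = 3; path = [2, 1, 2, 1, 3]

path = [2, 1, 2, 1, 3]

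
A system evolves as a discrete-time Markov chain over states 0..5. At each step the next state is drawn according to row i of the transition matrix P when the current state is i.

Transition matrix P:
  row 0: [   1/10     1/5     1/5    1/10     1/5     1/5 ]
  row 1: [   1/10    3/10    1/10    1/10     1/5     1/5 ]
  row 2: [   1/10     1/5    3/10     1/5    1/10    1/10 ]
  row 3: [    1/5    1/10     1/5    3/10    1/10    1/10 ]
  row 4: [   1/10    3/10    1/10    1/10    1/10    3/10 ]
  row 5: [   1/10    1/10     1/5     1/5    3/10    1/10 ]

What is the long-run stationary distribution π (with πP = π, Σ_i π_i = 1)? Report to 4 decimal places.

π = [0.1168, 0.2035, 0.1813, 0.1683, 0.1650, 0.1650]

Balance equations π_j = Σ_i π_i·P[i][j]:
  π_0 = 1/10·π_0 + 1/10·π_1 + 1/10·π_2 + 1/5·π_3 + 1/10·π_4 + 1/10·π_5
  π_1 = 1/5·π_0 + 3/10·π_1 + 1/5·π_2 + 1/10·π_3 + 3/10·π_4 + 1/10·π_5
  π_2 = 1/5·π_0 + 1/10·π_1 + 3/10·π_2 + 1/5·π_3 + 1/10·π_4 + 1/5·π_5
  π_3 = 1/10·π_0 + 1/10·π_1 + 1/5·π_2 + 3/10·π_3 + 1/10·π_4 + 1/5·π_5
  π_4 = 1/5·π_0 + 1/5·π_1 + 1/10·π_2 + 1/10·π_3 + 1/10·π_4 + 3/10·π_5
  normalize: π_0 + π_1 + π_2 + π_3 + π_4 + π_5 = 1
Solving the linear system gives exactly π = [84/719, 439/2157, 391/2157, 121/719, 356/2157, 356/2157].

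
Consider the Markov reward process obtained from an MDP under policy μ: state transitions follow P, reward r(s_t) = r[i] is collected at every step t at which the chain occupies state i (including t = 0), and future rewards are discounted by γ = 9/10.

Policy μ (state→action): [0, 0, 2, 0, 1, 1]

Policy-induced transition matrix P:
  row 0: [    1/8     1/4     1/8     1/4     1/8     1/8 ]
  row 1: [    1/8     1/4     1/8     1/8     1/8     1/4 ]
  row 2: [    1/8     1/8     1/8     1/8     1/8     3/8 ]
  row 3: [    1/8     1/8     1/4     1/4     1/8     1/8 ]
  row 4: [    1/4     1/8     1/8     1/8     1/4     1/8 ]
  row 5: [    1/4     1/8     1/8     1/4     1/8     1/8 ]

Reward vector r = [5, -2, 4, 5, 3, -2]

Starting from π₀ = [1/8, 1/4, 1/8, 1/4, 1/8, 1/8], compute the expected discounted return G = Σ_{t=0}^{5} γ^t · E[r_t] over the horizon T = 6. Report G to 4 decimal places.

G = 9.7331

t=0: π = [0.1250, 0.2500, 0.1250, 0.2500, 0.1250, 0.1250], E[r] = 2.0000, γ^t·E[r] = 2.000000, running G = 2.000000
t=1: π = [0.1563, 0.1719, 0.1563, 0.1875, 0.1406, 0.1875], E[r] = 2.0469, γ^t·E[r] = 1.842188, running G = 3.842188
t=2: π = [0.1660, 0.1660, 0.1484, 0.1914, 0.1426, 0.1855], E[r] = 2.1055, γ^t·E[r] = 1.705430, running G = 5.547617
t=3: π = [0.1660, 0.1665, 0.1489, 0.1929, 0.1428, 0.1829], E[r] = 2.1199, γ^t·E[r] = 1.545387, running G = 7.093005
t=4: π = [0.1657, 0.1666, 0.1491, 0.1927, 0.1429, 0.1830], E[r] = 2.1179, γ^t·E[r] = 1.389567, running G = 8.482572
t=5: π = [0.1657, 0.1665, 0.1491, 0.1927, 0.1429, 0.1831], E[r] = 2.1178, γ^t·E[r] = 1.250523, running G = 9.733095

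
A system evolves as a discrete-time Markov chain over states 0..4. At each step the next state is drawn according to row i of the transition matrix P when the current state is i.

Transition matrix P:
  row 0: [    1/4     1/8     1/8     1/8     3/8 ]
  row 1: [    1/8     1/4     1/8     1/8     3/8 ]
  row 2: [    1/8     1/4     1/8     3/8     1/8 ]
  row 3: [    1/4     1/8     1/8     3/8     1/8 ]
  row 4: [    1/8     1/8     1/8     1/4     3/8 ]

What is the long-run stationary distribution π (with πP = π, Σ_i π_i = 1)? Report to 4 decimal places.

Balance equations π_j = Σ_i π_i·P[i][j]:
  π_0 = 1/4·π_0 + 1/8·π_1 + 1/8·π_2 + 1/4·π_3 + 1/8·π_4
  π_1 = 1/8·π_0 + 1/4·π_1 + 1/4·π_2 + 1/8·π_3 + 1/8·π_4
  π_2 = 1/8·π_0 + 1/8·π_1 + 1/8·π_2 + 1/8·π_3 + 1/8·π_4
  π_3 = 1/8·π_0 + 1/8·π_1 + 3/8·π_2 + 3/8·π_3 + 1/4·π_4
  normalize: π_0 + π_1 + π_2 + π_3 + π_4 = 1
Solving the linear system gives exactly π = [251/1400, 9/56, 1/8, 51/200, 7/25].

π = [0.1793, 0.1607, 0.1250, 0.2550, 0.2800]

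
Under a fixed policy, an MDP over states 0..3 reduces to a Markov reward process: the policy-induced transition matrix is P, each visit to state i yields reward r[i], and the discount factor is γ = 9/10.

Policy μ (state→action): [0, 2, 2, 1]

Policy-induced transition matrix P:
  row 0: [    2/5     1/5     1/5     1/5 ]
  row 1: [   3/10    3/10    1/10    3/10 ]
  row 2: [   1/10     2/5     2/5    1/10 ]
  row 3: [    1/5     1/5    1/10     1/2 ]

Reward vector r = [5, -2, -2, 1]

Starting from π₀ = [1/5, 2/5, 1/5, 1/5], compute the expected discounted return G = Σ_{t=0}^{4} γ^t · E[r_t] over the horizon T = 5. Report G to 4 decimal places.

t=0: π = [0.2000, 0.4000, 0.2000, 0.2000], E[r] = 0.0000, γ^t·E[r] = 0.000000, running G = 0.000000
t=1: π = [0.2600, 0.2800, 0.1800, 0.2800], E[r] = 0.6600, γ^t·E[r] = 0.594000, running G = 0.594000
t=2: π = [0.2620, 0.2640, 0.1800, 0.2940], E[r] = 0.7160, γ^t·E[r] = 0.579960, running G = 1.173960
t=3: π = [0.2608, 0.2624, 0.1802, 0.2966], E[r] = 0.7154, γ^t·E[r] = 0.521527, running G = 1.695487
t=4: π = [0.2604, 0.2623, 0.1801, 0.2972], E[r] = 0.7143, γ^t·E[r] = 0.468626, running G = 2.164113

G = 2.1641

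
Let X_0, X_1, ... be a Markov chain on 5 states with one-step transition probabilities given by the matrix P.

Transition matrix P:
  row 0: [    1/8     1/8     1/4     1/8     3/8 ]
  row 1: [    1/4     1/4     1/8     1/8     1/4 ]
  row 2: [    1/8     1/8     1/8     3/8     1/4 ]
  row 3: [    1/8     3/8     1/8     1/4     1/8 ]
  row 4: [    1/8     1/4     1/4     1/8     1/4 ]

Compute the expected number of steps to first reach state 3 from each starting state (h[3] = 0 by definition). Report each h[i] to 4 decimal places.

h = [5.7001, 5.8786, 4.4312, 0.0000, 5.7200]

First-step conditioning: h[3] = 0; for i ≠ 3, h[i] = 1 + Σ_k P[i][k]·h[k].
  h[0] = 1 + 1/8·h[0] + 1/8·h[1] + 1/4·h[2] + 3/8·h[4]
  h[1] = 1 + 1/4·h[0] + 1/4·h[1] + 1/8·h[2] + 1/4·h[4]
  h[2] = 1 + 1/8·h[0] + 1/8·h[1] + 1/8·h[2] + 1/4·h[4]
  h[4] = 1 + 1/8·h[0] + 1/4·h[1] + 1/4·h[2] + 1/4·h[4]
Solving the 4×4 linear system over states ≠ 3 gives exactly h = [4600/807, 4744/807, 1192/269, 0, 4616/807] (h[3] = 0 is the target).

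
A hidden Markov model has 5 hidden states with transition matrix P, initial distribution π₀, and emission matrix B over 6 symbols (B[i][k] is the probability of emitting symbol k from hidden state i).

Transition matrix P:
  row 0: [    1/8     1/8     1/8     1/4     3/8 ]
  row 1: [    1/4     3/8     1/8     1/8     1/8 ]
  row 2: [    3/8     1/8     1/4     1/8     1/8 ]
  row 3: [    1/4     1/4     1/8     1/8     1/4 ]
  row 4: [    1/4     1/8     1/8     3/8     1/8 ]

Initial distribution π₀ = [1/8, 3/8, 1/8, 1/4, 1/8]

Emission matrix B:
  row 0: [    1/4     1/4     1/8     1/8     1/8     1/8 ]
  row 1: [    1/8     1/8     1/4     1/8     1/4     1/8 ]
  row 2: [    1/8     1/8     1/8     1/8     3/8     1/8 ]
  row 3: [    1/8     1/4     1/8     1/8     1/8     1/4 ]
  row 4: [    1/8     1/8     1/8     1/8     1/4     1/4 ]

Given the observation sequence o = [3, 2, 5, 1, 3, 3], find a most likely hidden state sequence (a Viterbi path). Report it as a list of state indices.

path = [1, 1, 1, 0, 4, 3]

t=0: δ = [1.562e-02, 4.688e-02, 1.562e-02, 3.125e-02, 1.562e-02]  (obs o_0=3)
t=1: δ = [1.465e-03, 4.395e-03, 7.324e-04, 7.324e-04, 9.766e-04]  ψ = [1, 1, 1, 1, 3]  (obs o_1=2)
t=2: δ = [1.373e-04, 2.060e-04, 6.866e-05, 1.373e-04, 1.373e-04]  ψ = [1, 1, 1, 1, 0]  (obs o_2=5)
t=3: δ = [1.287e-05, 9.656e-06, 3.219e-06, 1.287e-05, 6.437e-06]  ψ = [1, 1, 1, 4, 0]  (obs o_3=1)
t=4: δ = [4.023e-07, 4.526e-07, 2.012e-07, 4.023e-07, 6.035e-07]  ψ = [3, 1, 0, 0, 0]  (obs o_4=3)
t=5: δ = [1.886e-08, 2.122e-08, 9.430e-09, 2.829e-08, 1.886e-08]  ψ = [4, 1, 4, 4, 0]  (obs o_5=3)
backtrack: best end state = 3; path = [1, 1, 1, 0, 4, 3]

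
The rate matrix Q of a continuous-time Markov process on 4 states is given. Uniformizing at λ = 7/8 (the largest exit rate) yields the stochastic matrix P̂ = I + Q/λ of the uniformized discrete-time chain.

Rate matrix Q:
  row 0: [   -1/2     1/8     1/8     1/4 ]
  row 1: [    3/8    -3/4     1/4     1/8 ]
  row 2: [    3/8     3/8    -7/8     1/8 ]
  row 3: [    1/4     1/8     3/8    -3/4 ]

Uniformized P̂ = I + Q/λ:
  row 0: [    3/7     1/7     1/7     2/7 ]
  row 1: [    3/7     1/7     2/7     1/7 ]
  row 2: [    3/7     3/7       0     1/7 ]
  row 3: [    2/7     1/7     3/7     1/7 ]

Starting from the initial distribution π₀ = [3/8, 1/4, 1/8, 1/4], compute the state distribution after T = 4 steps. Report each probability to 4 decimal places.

π = [0.4000, 0.2006, 0.1993, 0.2000]

t=0: π = [0.3750, 0.2500, 0.1250, 0.2500]
t=1: π = [0.3929, 0.1786, 0.2321, 0.1964]
t=2: π = [0.4005, 0.2092, 0.1913, 0.1990]
t=3: π = [0.4001, 0.1975, 0.2023, 0.2001]
t=4: π = [0.4000, 0.2006, 0.1993, 0.2000]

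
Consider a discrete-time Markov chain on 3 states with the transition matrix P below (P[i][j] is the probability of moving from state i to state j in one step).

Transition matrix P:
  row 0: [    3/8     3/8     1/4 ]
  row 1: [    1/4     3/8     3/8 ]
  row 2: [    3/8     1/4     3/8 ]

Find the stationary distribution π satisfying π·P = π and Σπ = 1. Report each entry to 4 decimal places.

π = [0.3333, 0.3333, 0.3333]

Balance equations π_j = Σ_i π_i·P[i][j]:
  π_0 = 3/8·π_0 + 1/4·π_1 + 3/8·π_2
  π_1 = 3/8·π_0 + 3/8·π_1 + 1/4·π_2
  normalize: π_0 + π_1 + π_2 = 1
Solving the linear system gives exactly π = [1/3, 1/3, 1/3].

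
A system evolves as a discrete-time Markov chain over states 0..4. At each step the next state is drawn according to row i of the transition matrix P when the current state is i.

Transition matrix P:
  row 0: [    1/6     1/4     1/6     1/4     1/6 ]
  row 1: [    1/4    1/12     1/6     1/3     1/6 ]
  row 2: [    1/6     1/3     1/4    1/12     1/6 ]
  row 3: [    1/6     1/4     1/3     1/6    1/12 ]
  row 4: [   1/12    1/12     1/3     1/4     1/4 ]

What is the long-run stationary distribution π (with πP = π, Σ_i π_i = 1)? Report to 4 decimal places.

π = [0.1705, 0.2088, 0.2493, 0.2085, 0.1629]

Balance equations π_j = Σ_i π_i·P[i][j]:
  π_0 = 1/6·π_0 + 1/4·π_1 + 1/6·π_2 + 1/6·π_3 + 1/12·π_4
  π_1 = 1/4·π_0 + 1/12·π_1 + 1/3·π_2 + 1/4·π_3 + 1/12·π_4
  π_2 = 1/6·π_0 + 1/6·π_1 + 1/4·π_2 + 1/3·π_3 + 1/3·π_4
  π_3 = 1/4·π_0 + 1/3·π_1 + 1/12·π_2 + 1/6·π_3 + 1/4·π_4
  normalize: π_0 + π_1 + π_2 + π_3 + π_4 = 1
Solving the linear system gives exactly π = [549/3220, 4707/22540, 281/1127, 4699/22540, 3671/22540].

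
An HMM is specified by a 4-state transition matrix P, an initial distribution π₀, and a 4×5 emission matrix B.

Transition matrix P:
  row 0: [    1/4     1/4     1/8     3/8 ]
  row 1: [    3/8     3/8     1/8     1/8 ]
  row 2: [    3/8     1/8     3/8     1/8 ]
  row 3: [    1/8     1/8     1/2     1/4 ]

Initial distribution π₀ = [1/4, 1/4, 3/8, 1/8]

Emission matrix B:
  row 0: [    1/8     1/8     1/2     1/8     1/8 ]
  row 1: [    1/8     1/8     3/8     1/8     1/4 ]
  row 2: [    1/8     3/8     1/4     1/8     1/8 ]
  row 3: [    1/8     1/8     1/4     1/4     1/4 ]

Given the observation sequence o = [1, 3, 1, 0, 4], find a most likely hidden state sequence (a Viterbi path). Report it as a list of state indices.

t=0: δ = [3.125e-02, 3.125e-02, 1.406e-01, 1.562e-02]  (obs o_0=1)
t=1: δ = [6.592e-03, 2.197e-03, 6.592e-03, 4.395e-03]  ψ = [2, 2, 2, 2]  (obs o_1=3)
t=2: δ = [3.090e-04, 2.060e-04, 9.270e-04, 3.090e-04]  ψ = [2, 0, 2, 0]  (obs o_2=1)
t=3: δ = [4.345e-05, 1.448e-05, 4.345e-05, 1.448e-05]  ψ = [2, 2, 2, 0]  (obs o_3=0)
t=4: δ = [2.037e-06, 2.716e-06, 2.037e-06, 4.074e-06]  ψ = [2, 0, 2, 0]  (obs o_4=4)
backtrack: best end state = 3; path = [2, 2, 2, 0, 3]

path = [2, 2, 2, 0, 3]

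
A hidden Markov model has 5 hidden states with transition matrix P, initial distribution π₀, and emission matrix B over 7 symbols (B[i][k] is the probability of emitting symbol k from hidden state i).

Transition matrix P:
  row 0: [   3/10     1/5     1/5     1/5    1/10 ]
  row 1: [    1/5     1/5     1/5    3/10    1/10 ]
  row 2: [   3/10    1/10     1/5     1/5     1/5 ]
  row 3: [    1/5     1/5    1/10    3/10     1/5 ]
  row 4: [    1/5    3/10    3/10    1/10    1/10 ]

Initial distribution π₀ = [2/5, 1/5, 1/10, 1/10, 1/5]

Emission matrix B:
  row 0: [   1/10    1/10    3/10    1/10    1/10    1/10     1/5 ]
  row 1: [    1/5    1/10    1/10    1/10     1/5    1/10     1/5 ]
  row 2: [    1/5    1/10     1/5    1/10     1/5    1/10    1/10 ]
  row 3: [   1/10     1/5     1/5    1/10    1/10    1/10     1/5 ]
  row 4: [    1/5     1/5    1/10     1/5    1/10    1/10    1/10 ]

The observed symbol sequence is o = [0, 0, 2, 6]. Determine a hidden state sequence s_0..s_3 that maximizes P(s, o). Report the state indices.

t=0: δ = [4.000e-02, 4.000e-02, 2.000e-02, 1.000e-02, 4.000e-02]  (obs o_0=0)
t=1: δ = [1.200e-03, 2.400e-03, 2.400e-03, 1.200e-03, 8.000e-04]  ψ = [0, 4, 4, 1, 0]  (obs o_1=0)
t=2: δ = [2.160e-04, 4.800e-05, 9.600e-05, 1.440e-04, 4.800e-05]  ψ = [2, 1, 1, 1, 2]  (obs o_2=2)
t=3: δ = [1.296e-05, 8.640e-06, 4.320e-06, 8.640e-06, 2.880e-06]  ψ = [0, 0, 0, 0, 3]  (obs o_3=6)
backtrack: best end state = 0; path = [4, 2, 0, 0]

path = [4, 2, 0, 0]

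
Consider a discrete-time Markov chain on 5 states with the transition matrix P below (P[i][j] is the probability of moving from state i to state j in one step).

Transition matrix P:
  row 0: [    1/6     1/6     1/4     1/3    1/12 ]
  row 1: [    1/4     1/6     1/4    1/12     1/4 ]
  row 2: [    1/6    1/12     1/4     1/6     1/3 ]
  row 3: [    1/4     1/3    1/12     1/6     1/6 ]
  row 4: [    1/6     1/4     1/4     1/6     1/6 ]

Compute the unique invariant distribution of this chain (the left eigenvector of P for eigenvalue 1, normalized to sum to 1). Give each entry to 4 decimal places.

Balance equations π_j = Σ_i π_i·P[i][j]:
  π_0 = 1/6·π_0 + 1/4·π_1 + 1/6·π_2 + 1/4·π_3 + 1/6·π_4
  π_1 = 1/6·π_0 + 1/6·π_1 + 1/12·π_2 + 1/3·π_3 + 1/4·π_4
  π_2 = 1/4·π_0 + 1/4·π_1 + 1/4·π_2 + 1/12·π_3 + 1/4·π_4
  π_3 = 1/3·π_0 + 1/12·π_1 + 1/6·π_2 + 1/6·π_3 + 1/6·π_4
  normalize: π_0 + π_1 + π_2 + π_3 + π_4 = 1
Solving the linear system gives exactly π = [2225/11222, 1099/5611, 4925/22444, 1029/5611, 147/724].

π = [0.1983, 0.1959, 0.2194, 0.1834, 0.2030]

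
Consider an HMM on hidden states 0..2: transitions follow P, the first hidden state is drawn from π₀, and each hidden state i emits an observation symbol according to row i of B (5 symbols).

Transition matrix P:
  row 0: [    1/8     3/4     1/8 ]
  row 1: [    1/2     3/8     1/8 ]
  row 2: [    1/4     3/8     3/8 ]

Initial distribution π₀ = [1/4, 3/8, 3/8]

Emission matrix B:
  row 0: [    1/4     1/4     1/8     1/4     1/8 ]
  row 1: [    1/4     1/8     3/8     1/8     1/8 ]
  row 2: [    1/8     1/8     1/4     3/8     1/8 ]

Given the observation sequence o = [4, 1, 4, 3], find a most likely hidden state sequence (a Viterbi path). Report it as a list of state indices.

t=0: δ = [3.125e-02, 4.688e-02, 4.688e-02]  (obs o_0=4)
t=1: δ = [5.859e-03, 2.930e-03, 2.197e-03]  ψ = [1, 0, 2]  (obs o_1=1)
t=2: δ = [1.831e-04, 5.493e-04, 1.030e-04]  ψ = [1, 0, 2]  (obs o_2=4)
t=3: δ = [6.866e-05, 2.575e-05, 2.575e-05]  ψ = [1, 1, 1]  (obs o_3=3)
backtrack: best end state = 0; path = [1, 0, 1, 0]

path = [1, 0, 1, 0]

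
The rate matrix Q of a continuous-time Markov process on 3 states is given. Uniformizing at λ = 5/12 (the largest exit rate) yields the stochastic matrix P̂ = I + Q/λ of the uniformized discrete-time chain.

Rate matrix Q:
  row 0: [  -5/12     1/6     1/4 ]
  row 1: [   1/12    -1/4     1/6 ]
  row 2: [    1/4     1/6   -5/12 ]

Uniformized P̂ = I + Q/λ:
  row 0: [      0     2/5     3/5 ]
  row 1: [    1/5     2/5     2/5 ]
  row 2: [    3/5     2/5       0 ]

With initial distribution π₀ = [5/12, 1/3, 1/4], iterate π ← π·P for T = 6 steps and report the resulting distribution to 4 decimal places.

t=0: π = [0.4167, 0.3333, 0.2500]
t=1: π = [0.2167, 0.4000, 0.3833]
t=2: π = [0.3100, 0.4000, 0.2900]
t=3: π = [0.2540, 0.4000, 0.3460]
t=4: π = [0.2876, 0.4000, 0.3124]
t=5: π = [0.2674, 0.4000, 0.3326]
t=6: π = [0.2795, 0.4000, 0.3205]

π = [0.2795, 0.4000, 0.3205]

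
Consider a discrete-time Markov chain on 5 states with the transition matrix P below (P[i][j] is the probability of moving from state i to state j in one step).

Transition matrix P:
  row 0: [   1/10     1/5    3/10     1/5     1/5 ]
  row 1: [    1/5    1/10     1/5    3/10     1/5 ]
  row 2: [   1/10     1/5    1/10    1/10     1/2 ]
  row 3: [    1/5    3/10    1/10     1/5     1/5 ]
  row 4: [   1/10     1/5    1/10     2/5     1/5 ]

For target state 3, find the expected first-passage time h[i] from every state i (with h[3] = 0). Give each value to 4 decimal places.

First-step conditioning: h[3] = 0; for i ≠ 3, h[i] = 1 + Σ_k P[i][k]·h[k].
  h[0] = 1 + 1/10·h[0] + 1/5·h[1] + 3/10·h[2] + 1/5·h[4]
  h[1] = 1 + 1/5·h[0] + 1/10·h[1] + 1/5·h[2] + 1/5·h[4]
  h[2] = 1 + 1/10·h[0] + 1/5·h[1] + 1/10·h[2] + 1/2·h[4]
  h[4] = 1 + 1/10·h[0] + 1/5·h[1] + 1/10·h[2] + 1/5·h[4]
Solving the 4×4 linear system over states ≠ 3 gives exactly h = [495/124, 785/217, 3575/868, 0, 1375/434] (h[3] = 0 is the target).

h = [3.9919, 3.6175, 4.1187, 0.0000, 3.1682]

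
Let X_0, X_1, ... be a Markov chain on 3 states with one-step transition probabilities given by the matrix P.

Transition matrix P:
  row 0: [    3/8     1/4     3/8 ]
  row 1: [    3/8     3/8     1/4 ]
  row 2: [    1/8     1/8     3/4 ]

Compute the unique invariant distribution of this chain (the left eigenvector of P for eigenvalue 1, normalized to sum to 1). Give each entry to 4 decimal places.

π = [0.2353, 0.2059, 0.5588]

Balance equations π_j = Σ_i π_i·P[i][j]:
  π_0 = 3/8·π_0 + 3/8·π_1 + 1/8·π_2
  π_1 = 1/4·π_0 + 3/8·π_1 + 1/8·π_2
  normalize: π_0 + π_1 + π_2 = 1
Solving the linear system gives exactly π = [4/17, 7/34, 19/34].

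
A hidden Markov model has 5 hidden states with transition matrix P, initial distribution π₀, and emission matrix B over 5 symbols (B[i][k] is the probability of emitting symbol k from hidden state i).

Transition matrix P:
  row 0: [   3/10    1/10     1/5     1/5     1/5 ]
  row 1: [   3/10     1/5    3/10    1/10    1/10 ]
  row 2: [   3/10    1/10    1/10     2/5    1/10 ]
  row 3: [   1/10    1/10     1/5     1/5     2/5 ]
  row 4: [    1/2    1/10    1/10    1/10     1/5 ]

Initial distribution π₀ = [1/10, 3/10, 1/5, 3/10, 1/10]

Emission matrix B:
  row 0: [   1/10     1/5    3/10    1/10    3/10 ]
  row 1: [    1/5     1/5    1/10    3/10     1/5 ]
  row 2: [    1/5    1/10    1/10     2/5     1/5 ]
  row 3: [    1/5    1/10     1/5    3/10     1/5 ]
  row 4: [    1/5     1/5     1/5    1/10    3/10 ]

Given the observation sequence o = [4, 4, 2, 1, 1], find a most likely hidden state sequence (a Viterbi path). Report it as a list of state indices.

path = [3, 4, 0, 4, 0]

t=0: δ = [3.000e-02, 6.000e-02, 4.000e-02, 6.000e-02, 3.000e-02]  (obs o_0=4)
t=1: δ = [5.400e-03, 2.400e-03, 3.600e-03, 3.200e-03, 7.200e-03]  ψ = [1, 1, 1, 2, 3]  (obs o_1=4)
t=2: δ = [1.080e-03, 7.200e-05, 1.080e-04, 2.880e-04, 2.880e-04]  ψ = [4, 4, 0, 2, 4]  (obs o_2=2)
t=3: δ = [6.480e-05, 2.160e-05, 2.160e-05, 2.160e-05, 4.320e-05]  ψ = [0, 0, 0, 0, 0]  (obs o_3=1)
t=4: δ = [4.320e-06, 1.296e-06, 1.296e-06, 1.296e-06, 2.592e-06]  ψ = [4, 0, 0, 0, 0]  (obs o_4=1)
backtrack: best end state = 0; path = [3, 4, 0, 4, 0]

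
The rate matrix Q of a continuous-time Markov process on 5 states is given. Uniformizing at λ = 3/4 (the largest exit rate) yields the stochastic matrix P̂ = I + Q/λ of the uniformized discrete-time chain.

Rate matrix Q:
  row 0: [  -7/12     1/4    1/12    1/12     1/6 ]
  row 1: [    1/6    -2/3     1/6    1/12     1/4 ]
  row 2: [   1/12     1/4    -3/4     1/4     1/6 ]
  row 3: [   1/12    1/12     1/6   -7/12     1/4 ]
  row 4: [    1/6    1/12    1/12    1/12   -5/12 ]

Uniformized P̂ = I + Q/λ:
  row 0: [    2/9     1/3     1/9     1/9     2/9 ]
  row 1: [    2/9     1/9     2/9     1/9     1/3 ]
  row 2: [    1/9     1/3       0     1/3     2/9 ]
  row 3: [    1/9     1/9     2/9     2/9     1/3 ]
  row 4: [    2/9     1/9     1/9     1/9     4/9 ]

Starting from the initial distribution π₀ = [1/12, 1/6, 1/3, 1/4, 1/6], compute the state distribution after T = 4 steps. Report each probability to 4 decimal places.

t=0: π = [0.0833, 0.1667, 0.3333, 0.2500, 0.1667]
t=1: π = [0.1574, 0.2037, 0.1204, 0.2130, 0.3056]
t=2: π = [0.1852, 0.1728, 0.1440, 0.1615, 0.3364]
t=3: π = [0.1883, 0.1843, 0.1323, 0.1611, 0.3341]
t=4: π = [0.1896, 0.1823, 0.1348, 0.1584, 0.3348]

π = [0.1896, 0.1823, 0.1348, 0.1584, 0.3348]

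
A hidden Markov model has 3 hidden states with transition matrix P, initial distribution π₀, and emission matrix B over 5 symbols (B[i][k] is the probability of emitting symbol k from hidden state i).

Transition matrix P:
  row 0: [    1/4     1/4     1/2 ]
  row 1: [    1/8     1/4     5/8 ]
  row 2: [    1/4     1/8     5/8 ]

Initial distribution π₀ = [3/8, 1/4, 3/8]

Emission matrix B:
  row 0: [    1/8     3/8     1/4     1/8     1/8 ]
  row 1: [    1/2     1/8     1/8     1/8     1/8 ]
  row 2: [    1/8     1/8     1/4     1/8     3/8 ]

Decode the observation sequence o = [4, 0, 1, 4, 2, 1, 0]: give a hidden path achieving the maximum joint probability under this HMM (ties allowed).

t=0: δ = [4.688e-02, 3.125e-02, 1.406e-01]  (obs o_0=4)
t=1: δ = [4.395e-03, 8.789e-03, 1.099e-02]  ψ = [2, 2, 2]  (obs o_1=0)
t=2: δ = [1.030e-03, 2.747e-04, 8.583e-04]  ψ = [2, 1, 2]  (obs o_2=1)
t=3: δ = [3.219e-05, 3.219e-05, 2.012e-04]  ψ = [0, 0, 2]  (obs o_3=4)
t=4: δ = [1.257e-05, 3.143e-06, 3.143e-05]  ψ = [2, 2, 2]  (obs o_4=2)
t=5: δ = [2.947e-06, 4.911e-07, 2.456e-06]  ψ = [2, 2, 2]  (obs o_5=1)
t=6: δ = [9.209e-08, 3.683e-07, 1.918e-07]  ψ = [0, 0, 2]  (obs o_6=0)
backtrack: best end state = 1; path = [2, 2, 2, 2, 2, 0, 1]

path = [2, 2, 2, 2, 2, 0, 1]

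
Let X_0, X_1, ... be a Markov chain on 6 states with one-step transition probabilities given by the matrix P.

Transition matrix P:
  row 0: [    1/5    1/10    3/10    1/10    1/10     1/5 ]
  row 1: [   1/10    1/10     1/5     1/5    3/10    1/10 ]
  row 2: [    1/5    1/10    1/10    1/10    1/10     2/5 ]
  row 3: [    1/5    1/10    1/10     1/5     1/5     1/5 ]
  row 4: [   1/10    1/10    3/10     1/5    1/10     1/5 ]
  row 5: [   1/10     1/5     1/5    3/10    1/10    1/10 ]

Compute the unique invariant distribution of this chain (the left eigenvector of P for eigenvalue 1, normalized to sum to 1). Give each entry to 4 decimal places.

Balance equations π_j = Σ_i π_i·P[i][j]:
  π_0 = 1/5·π_0 + 1/10·π_1 + 1/5·π_2 + 1/5·π_3 + 1/10·π_4 + 1/10·π_5
  π_1 = 1/10·π_0 + 1/10·π_1 + 1/10·π_2 + 1/10·π_3 + 1/10·π_4 + 1/5·π_5
  π_2 = 3/10·π_0 + 1/5·π_1 + 1/10·π_2 + 1/10·π_3 + 3/10·π_4 + 1/5·π_5
  π_3 = 1/10·π_0 + 1/5·π_1 + 1/10·π_2 + 1/5·π_3 + 1/5·π_4 + 3/10·π_5
  π_4 = 1/10·π_0 + 3/10·π_1 + 1/10·π_2 + 1/5·π_3 + 1/10·π_4 + 1/10·π_5
  normalize: π_0 + π_1 + π_2 + π_3 + π_4 + π_5 = 1
Solving the linear system gives exactly π = [18579/121354, 7316/60677, 23275/121354, 11291/60677, 8660/60677, 12483/60677].

π = [0.1531, 0.1206, 0.1918, 0.1861, 0.1427, 0.2057]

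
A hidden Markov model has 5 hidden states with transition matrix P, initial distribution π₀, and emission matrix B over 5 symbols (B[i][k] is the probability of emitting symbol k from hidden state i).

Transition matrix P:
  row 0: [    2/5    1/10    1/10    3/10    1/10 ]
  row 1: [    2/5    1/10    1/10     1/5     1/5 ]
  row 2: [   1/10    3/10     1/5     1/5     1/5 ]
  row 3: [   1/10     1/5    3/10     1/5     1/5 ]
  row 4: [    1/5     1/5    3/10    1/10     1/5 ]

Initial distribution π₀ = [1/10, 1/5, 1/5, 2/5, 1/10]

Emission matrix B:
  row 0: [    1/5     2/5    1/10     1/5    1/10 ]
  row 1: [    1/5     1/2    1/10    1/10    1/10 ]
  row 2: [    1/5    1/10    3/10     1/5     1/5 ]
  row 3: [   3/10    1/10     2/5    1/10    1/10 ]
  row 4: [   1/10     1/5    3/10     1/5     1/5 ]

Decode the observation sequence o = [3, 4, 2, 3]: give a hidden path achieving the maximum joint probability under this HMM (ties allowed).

t=0: δ = [2.000e-02, 2.000e-02, 4.000e-02, 4.000e-02, 2.000e-02]  (obs o_0=3)
t=1: δ = [8.000e-04, 1.200e-03, 2.400e-03, 8.000e-04, 1.600e-03]  ψ = [0, 2, 3, 2, 2]  (obs o_1=4)
t=2: δ = [4.800e-05, 7.200e-05, 1.440e-04, 1.920e-04, 1.440e-04]  ψ = [1, 2, 2, 2, 2]  (obs o_2=2)
t=3: δ = [5.760e-06, 4.320e-06, 1.152e-05, 3.840e-06, 7.680e-06]  ψ = [1, 2, 3, 3, 3]  (obs o_3=3)
backtrack: best end state = 2; path = [3, 2, 3, 2]

path = [3, 2, 3, 2]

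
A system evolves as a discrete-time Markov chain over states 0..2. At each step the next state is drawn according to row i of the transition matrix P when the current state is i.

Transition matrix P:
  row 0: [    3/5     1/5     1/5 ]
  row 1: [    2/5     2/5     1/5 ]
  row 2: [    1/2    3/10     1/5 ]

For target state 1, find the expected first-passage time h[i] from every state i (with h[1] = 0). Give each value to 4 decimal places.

h = [4.5455, 0.0000, 4.0909]

First-step conditioning: h[1] = 0; for i ≠ 1, h[i] = 1 + Σ_k P[i][k]·h[k].
  h[0] = 1 + 3/5·h[0] + 1/5·h[2]
  h[2] = 1 + 1/2·h[0] + 1/5·h[2]
Solving the 2×2 linear system over states ≠ 1 gives exactly h = [50/11, 0, 45/11] (h[1] = 0 is the target).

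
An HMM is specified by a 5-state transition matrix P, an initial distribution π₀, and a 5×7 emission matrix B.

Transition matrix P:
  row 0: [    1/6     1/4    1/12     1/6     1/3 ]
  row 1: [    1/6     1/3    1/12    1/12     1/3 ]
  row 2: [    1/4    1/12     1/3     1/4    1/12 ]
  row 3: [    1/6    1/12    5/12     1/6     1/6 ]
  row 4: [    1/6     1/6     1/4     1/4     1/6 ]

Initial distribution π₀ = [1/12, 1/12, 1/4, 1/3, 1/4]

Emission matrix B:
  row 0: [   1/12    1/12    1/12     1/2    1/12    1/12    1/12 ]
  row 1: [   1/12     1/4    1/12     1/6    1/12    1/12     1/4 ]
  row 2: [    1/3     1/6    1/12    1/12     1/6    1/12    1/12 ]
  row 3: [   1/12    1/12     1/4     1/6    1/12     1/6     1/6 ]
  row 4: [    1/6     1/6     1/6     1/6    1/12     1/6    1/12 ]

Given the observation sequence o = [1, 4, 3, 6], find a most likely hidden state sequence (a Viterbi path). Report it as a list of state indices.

t=0: δ = [6.944e-03, 2.083e-02, 4.167e-02, 2.778e-02, 4.167e-02]  (obs o_0=1)
t=1: δ = [8.681e-04, 5.787e-04, 2.315e-03, 8.681e-04, 5.787e-04]  ψ = [2, 1, 2, 2, 1]  (obs o_1=4)
t=2: δ = [2.894e-04, 3.617e-05, 6.430e-05, 9.645e-05, 4.823e-05]  ψ = [2, 0, 2, 2, 0]  (obs o_2=3)
t=3: δ = [4.019e-06, 1.808e-05, 3.349e-06, 8.038e-06, 8.038e-06]  ψ = [0, 0, 3, 0, 0]  (obs o_3=6)
backtrack: best end state = 1; path = [2, 2, 0, 1]

path = [2, 2, 0, 1]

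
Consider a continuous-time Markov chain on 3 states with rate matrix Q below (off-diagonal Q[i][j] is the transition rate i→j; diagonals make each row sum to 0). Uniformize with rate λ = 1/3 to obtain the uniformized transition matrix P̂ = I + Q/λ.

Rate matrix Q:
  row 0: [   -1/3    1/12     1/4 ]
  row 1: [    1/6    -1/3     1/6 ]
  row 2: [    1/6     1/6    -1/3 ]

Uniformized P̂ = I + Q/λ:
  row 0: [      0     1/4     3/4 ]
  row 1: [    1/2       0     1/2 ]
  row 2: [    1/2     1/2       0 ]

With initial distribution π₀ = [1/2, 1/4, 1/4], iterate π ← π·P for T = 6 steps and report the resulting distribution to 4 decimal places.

π = [0.3359, 0.2852, 0.3789]

t=0: π = [0.5000, 0.2500, 0.2500]
t=1: π = [0.2500, 0.2500, 0.5000]
t=2: π = [0.3750, 0.3125, 0.3125]
t=3: π = [0.3125, 0.2500, 0.4375]
t=4: π = [0.3438, 0.2969, 0.3594]
t=5: π = [0.3281, 0.2656, 0.4063]
t=6: π = [0.3359, 0.2852, 0.3789]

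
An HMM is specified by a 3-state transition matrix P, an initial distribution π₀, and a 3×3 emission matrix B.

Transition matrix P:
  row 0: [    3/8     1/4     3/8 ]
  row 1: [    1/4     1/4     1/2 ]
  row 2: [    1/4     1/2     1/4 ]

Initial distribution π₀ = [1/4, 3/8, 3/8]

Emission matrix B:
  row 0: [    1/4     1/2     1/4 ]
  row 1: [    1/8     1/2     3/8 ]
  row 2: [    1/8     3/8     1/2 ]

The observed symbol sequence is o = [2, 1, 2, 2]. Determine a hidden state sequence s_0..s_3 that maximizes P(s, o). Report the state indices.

t=0: δ = [6.250e-02, 1.406e-01, 1.875e-01]  (obs o_0=2)
t=1: δ = [2.344e-02, 4.688e-02, 2.637e-02]  ψ = [2, 2, 1]  (obs o_1=1)
t=2: δ = [2.930e-03, 4.944e-03, 1.172e-02]  ψ = [1, 2, 1]  (obs o_2=2)
t=3: δ = [7.324e-04, 2.197e-03, 1.465e-03]  ψ = [2, 2, 2]  (obs o_3=2)
backtrack: best end state = 1; path = [2, 1, 2, 1]

path = [2, 1, 2, 1]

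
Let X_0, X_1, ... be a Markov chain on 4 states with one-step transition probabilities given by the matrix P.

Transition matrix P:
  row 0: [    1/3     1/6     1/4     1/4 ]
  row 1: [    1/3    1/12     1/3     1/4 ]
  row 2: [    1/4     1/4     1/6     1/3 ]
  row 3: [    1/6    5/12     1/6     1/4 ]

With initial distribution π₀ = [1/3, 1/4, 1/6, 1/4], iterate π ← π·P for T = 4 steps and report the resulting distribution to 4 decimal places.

π = [0.2695, 0.2334, 0.2280, 0.2690]

t=0: π = [0.3333, 0.2500, 0.1667, 0.2500]
t=1: π = [0.2778, 0.2222, 0.2361, 0.2639]
t=2: π = [0.2697, 0.2338, 0.2269, 0.2697]
t=3: π = [0.2695, 0.2335, 0.2281, 0.2689]
t=4: π = [0.2695, 0.2334, 0.2280, 0.2690]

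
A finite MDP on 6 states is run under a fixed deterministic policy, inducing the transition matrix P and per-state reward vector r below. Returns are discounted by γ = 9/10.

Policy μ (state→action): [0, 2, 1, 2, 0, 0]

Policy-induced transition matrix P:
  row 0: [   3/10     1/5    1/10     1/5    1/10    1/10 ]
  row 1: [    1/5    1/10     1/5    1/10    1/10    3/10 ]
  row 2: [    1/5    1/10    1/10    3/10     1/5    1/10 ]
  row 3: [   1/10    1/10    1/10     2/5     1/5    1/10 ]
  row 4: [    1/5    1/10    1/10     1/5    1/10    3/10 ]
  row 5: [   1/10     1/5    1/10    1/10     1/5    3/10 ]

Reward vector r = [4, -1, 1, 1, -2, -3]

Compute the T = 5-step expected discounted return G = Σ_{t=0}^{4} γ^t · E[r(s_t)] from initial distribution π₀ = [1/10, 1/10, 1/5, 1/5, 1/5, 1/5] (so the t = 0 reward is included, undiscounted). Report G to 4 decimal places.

t=0: π = [0.1000, 0.1000, 0.2000, 0.2000, 0.2000, 0.2000], E[r] = -0.3000, γ^t·E[r] = -0.300000, running G = -0.300000
t=1: π = [0.1700, 0.1300, 0.1100, 0.2300, 0.1600, 0.2000], E[r] = -0.0300, γ^t·E[r] = -0.027000, running G = -0.327000
t=2: π = [0.1740, 0.1370, 0.1130, 0.2240, 0.1540, 0.1980], E[r] = -0.0060, γ^t·E[r] = -0.004860, running G = -0.331860
t=3: π = [0.1752, 0.1372, 0.1137, 0.2226, 0.1535, 0.1978], E[r] = -0.0005, γ^t·E[r] = -0.000365, running G = -0.332225
t=4: π = [0.1755, 0.1373, 0.1137, 0.2224, 0.1534, 0.1977], E[r] = 0.0008, γ^t·E[r] = 0.000531, running G = -0.331693

G = -0.3317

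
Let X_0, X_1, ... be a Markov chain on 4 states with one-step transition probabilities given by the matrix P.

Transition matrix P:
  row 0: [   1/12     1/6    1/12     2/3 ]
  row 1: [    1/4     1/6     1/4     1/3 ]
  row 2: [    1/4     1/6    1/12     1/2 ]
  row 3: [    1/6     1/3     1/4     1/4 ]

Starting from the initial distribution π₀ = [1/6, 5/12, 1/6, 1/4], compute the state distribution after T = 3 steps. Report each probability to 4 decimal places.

π = [0.1861, 0.2333, 0.1888, 0.3918]

t=0: π = [0.1667, 0.4167, 0.1667, 0.2500]
t=1: π = [0.2014, 0.2083, 0.1944, 0.3958]
t=2: π = [0.1834, 0.2326, 0.1840, 0.3999]
t=3: π = [0.1861, 0.2333, 0.1888, 0.3918]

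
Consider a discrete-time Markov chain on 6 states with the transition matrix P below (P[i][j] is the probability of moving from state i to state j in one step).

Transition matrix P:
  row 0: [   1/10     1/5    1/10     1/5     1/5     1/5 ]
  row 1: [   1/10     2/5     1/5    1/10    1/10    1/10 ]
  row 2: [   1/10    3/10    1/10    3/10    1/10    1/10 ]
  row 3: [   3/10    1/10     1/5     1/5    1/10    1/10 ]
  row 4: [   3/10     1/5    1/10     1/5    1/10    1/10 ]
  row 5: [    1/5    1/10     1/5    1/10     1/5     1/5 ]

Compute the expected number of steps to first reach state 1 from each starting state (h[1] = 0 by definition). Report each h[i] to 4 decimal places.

First-step conditioning: h[1] = 0; for i ≠ 1, h[i] = 1 + Σ_k P[i][k]·h[k].
  h[0] = 1 + 1/10·h[0] + 1/10·h[2] + 1/5·h[3] + 1/5·h[4] + 1/5·h[5]
  h[2] = 1 + 1/10·h[0] + 1/10·h[2] + 3/10·h[3] + 1/10·h[4] + 1/10·h[5]
  h[3] = 1 + 3/10·h[0] + 1/5·h[2] + 1/5·h[3] + 1/10·h[4] + 1/10·h[5]
  h[4] = 1 + 3/10·h[0] + 1/10·h[2] + 1/5·h[3] + 1/10·h[4] + 1/10·h[5]
  h[5] = 1 + 1/5·h[0] + 1/5·h[2] + 1/10·h[3] + 1/5·h[4] + 1/5·h[5]
Solving the 5×5 linear system over states ≠ 1 gives exactly h = [605/108, 0, 545/108, 655/108, 1201/216, 1309/216] (h[1] = 0 is the target).

h = [5.6019, 0.0000, 5.0463, 6.0648, 5.5602, 6.0602]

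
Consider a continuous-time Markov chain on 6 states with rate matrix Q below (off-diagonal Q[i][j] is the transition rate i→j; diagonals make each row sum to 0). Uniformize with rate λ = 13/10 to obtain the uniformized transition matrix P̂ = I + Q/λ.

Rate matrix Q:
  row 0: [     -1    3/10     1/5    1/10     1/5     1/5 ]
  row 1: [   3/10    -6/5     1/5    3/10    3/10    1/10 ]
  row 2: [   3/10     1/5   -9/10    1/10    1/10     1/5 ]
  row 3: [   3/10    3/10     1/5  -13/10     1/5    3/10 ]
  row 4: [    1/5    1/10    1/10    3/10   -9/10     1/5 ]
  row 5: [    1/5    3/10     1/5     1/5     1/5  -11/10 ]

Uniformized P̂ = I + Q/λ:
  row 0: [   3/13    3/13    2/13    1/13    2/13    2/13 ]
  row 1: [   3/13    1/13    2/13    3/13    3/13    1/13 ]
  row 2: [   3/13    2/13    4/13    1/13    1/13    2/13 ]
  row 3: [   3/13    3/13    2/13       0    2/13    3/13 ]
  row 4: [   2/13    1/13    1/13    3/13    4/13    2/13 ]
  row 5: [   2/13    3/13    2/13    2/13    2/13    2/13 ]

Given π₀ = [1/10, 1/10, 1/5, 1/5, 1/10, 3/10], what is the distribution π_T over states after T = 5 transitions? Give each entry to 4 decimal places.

π = [0.2052, 0.1648, 0.1653, 0.1317, 0.1817, 0.1513]

t=0: π = [0.1000, 0.1000, 0.2000, 0.2000, 0.1000, 0.3000]
t=1: π = [0.2000, 0.1846, 0.1769, 0.1154, 0.1615, 0.1615]
t=2: π = [0.2059, 0.1639, 0.1686, 0.1337, 0.1793, 0.1485]
t=3: π = [0.2056, 0.1650, 0.1660, 0.1309, 0.1811, 0.1515]
t=4: π = [0.2052, 0.1648, 0.1655, 0.1318, 0.1816, 0.1512]
t=5: π = [0.2052, 0.1648, 0.1653, 0.1317, 0.1817, 0.1513]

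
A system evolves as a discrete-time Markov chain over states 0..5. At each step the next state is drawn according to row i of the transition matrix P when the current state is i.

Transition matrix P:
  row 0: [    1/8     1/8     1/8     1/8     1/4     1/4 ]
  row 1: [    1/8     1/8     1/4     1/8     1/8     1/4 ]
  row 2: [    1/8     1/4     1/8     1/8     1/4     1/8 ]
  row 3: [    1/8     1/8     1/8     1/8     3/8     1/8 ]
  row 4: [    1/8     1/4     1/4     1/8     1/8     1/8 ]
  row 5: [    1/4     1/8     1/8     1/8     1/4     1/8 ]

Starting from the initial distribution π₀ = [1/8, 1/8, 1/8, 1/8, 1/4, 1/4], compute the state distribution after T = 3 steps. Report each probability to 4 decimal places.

t=0: π = [0.1250, 0.1250, 0.1250, 0.1250, 0.2500, 0.2500]
t=1: π = [0.1563, 0.1719, 0.1719, 0.1250, 0.2188, 0.1563]
t=2: π = [0.1445, 0.1738, 0.1738, 0.1250, 0.2168, 0.1660]
t=3: π = [0.1458, 0.1738, 0.1738, 0.1250, 0.2168, 0.1648]

π = [0.1458, 0.1738, 0.1738, 0.1250, 0.2168, 0.1648]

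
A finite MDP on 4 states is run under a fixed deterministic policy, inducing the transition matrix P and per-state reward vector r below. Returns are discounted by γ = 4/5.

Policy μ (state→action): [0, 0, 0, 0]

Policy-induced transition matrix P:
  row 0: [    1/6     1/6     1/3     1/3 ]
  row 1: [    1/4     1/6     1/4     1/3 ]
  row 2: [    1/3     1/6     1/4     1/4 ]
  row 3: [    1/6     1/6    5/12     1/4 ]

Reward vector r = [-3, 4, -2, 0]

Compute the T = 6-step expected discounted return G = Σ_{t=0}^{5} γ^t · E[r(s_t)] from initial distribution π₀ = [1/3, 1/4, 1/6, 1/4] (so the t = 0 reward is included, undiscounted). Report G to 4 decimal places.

G = -2.0895

t=0: π = [0.3333, 0.2500, 0.1667, 0.2500], E[r] = -0.3333, γ^t·E[r] = -0.333333, running G = -0.333333
t=1: π = [0.2153, 0.1667, 0.3194, 0.2986], E[r] = -0.6181, γ^t·E[r] = -0.494444, running G = -0.827778
t=2: π = [0.2338, 0.1667, 0.3177, 0.2818], E[r] = -0.6701, γ^t·E[r] = -0.428889, running G = -1.256667
t=3: π = [0.2335, 0.1667, 0.3165, 0.2834], E[r] = -0.6668, γ^t·E[r] = -0.341383, running G = -1.598049
t=4: π = [0.2333, 0.1667, 0.3167, 0.2833], E[r] = -0.6666, γ^t·E[r] = -0.273040, running G = -1.871090
t=5: π = [0.2333, 0.1667, 0.3167, 0.2833], E[r] = -0.6667, γ^t·E[r] = -0.218456, running G = -2.089546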